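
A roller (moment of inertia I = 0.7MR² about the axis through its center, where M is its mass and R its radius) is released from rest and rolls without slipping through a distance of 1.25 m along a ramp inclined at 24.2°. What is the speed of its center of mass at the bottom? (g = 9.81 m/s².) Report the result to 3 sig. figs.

For this body I = 0.7MR², i.e. k = I/(MR²) = 0.7.
The rolling condition ω = v/R makes the rotational term ½I(v/R)² = ½kMv², so KE_total = ½(1+k)Mv² = (17/20)Mv².
The vertical drop is h = L sinθ = 1.25 × sin24.2° = 0.5124 m.
Energy conservation: Mgh = (17/20)Mv², so v = √(2gh/(1+k)) = √(2 × 9.81 × 0.5124 / 1.7) ≈ 2.43 m/s.

v ≈ 2.43 m/s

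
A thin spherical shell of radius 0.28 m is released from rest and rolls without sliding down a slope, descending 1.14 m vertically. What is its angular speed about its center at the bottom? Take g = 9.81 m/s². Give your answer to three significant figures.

The moment of inertia is (2/3)MR², giving k ≡ I/(MR²) = 2/3.
Rolling without slipping gives ω = v/R, so the total kinetic energy is ½Mv² + ½Iω² = ½(1+k)Mv² = (5/6)Mv².
Energy conservation Mgh = ½(1+k)Mv² gives v = √(2gh/(1+k)) = √(2 × 9.81 × 1.14 / 1.667) = 3.663 m/s.
The angular speed follows from ω = v/R = 3.663/0.28 ≈ 13.1 rad/s.

ω ≈ 13.1 rad/s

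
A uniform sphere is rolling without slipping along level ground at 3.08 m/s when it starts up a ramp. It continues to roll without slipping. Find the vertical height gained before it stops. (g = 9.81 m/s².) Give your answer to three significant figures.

h ≈ 0.677 m

The moment of inertia is (2/5)MR², giving k ≡ I/(MR²) = 0.4.
Rolling without slipping gives ω = v/R, so the total kinetic energy is ½Mv² + ½Iω² = ½(1+k)Mv² = (7/10)Mv².
At the top the kinetic energy is zero, so (7/10)Mv₀² = Mgh.
Thus h = (1+k)v₀²/(2g) = 1.4 × 3.08² / (2 × 9.81) ≈ 0.677 m.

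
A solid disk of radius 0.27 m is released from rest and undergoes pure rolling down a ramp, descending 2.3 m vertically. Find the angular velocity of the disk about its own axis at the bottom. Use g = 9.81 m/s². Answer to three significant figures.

ω ≈ 20.3 rad/s

Here I = (1/2)MR², so the shape factor k = I/(MR²) = 0.5.
Pure rolling means v = ωR; then KE = ½Mv² + ½I(v/R)² = ½(1+k)Mv² = (3/4)Mv².
Energy conservation Mgh = ½(1+k)Mv² gives v = √(2gh/(1+k)) = √(2 × 9.81 × 2.3 / 1.5) = 5.485 m/s.
Then ω = v/R = 5.485 / 0.27 ≈ 20.3 rad/s.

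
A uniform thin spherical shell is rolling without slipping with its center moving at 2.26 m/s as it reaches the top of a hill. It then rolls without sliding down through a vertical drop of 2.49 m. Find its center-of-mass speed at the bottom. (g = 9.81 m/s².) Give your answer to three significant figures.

v ≈ 5.87 m/s

For this body I = (2/3)MR², i.e. k = I/(MR²) = 2/3.
Pure rolling means v = ωR; then KE = ½Mv² + ½I(v/R)² = ½(1+k)Mv² = (5/6)Mv².
Energy conservation: (5/6)Mv₀² + Mgh = (5/6)Mv², so v² = v₀² + 2gh/(1+k).
v = √(2.26² + 2×9.81×2.49/1.667) = √34.42 ≈ 5.87 m/s.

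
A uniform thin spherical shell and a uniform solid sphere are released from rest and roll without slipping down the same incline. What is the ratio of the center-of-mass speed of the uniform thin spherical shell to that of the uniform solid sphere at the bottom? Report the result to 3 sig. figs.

Each satisfies Mgh = ½(1+k)Mv² with k = I/(MR²), so v ∝ 1/√(1+k).
For the uniform thin spherical shell k = 2/3; for the uniform solid sphere k = 0.4.
v₁/v₂ = √((1+k₂)/(1+k₁)) = √(1.4/1.667) ≈ 0.917.

v_ratio ≈ 0.917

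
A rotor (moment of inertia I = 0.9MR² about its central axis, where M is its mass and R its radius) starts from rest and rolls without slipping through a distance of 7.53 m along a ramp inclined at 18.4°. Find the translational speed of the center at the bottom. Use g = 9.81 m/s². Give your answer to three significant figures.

v ≈ 4.95 m/s

For this body I = 0.9MR², i.e. k = I/(MR²) = 0.9.
Rolling without slipping gives ω = v/R, so the total kinetic energy is ½Mv² + ½Iω² = ½(1+k)Mv² = (19/20)Mv².
The vertical drop is h = L sinθ = 7.53 × sin18.4° = 2.377 m.
Energy conservation: Mgh = (19/20)Mv², so v = √(2gh/(1+k)) = √(2 × 9.81 × 2.377 / 1.9) ≈ 4.95 m/s.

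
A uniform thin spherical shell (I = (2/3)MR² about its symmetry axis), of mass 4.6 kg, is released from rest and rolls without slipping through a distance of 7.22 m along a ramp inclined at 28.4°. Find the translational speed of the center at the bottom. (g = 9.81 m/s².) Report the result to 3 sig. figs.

Here I = (2/3)MR², so the shape factor k = I/(MR²) = 2/3.
Pure rolling means v = ωR; then KE = ½Mv² + ½I(v/R)² = ½(1+k)Mv² = (5/6)Mv².
The vertical drop is h = L sinθ = 7.22 × sin28.4° = 3.434 m.
Setting Mgh = (5/6)Mv² gives v = √(2gh/(1+k)) = √(2·9.81·3.434/1.667) ≈ 6.36 m/s.

v ≈ 6.36 m/s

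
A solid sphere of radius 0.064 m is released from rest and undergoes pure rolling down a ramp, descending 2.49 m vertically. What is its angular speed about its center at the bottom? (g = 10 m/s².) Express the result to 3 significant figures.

With I = (2/5)MR², the ratio k = I/(MR²) is 0.4.
Rolling without slipping gives ω = v/R, so the total kinetic energy is ½Mv² + ½Iω² = ½(1+k)Mv² = (7/10)Mv².
Energy conservation Mgh = ½(1+k)Mv² gives v = √(2gh/(1+k)) = √(2 × 10 × 2.49 / 1.4) = 5.964 m/s.
The angular speed follows from ω = v/R = 5.964/0.064 ≈ 93.2 rad/s.

ω ≈ 93.2 rad/s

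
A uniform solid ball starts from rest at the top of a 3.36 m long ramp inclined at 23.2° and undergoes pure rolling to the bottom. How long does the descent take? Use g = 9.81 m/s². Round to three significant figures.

With I = (2/5)MR², the ratio k = I/(MR²) is 0.4.
Translational: Mg sinθ − f = Ma. Rotational about the CM: fR = Iα = kMRa, so f = kMa.
Hence a = g sinθ/(1+k) = 9.81×sin23.2°/1.4 = 2.76 m/s².
Starting from rest, L = ½at², so t = √(2L/a) = √(2×3.36/2.76) ≈ 1.56 s.

t ≈ 1.56 s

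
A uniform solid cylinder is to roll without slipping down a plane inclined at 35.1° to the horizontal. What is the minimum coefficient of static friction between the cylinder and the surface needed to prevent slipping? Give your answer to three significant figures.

Here I = (1/2)MR², so the shape factor k = I/(MR²) = 0.5.
Newton's second law down the slope: Mg sinθ − f = Ma. The torque equation fR = Iα (with α = a/R) gives f = kMa.
These give a = g sinθ/(1+k) and the required friction f = kMg sinθ/(1+k).
The normal force is N = Mg cosθ, so μ_min = f/N = k tanθ/(1+k).
μ_min = 0.5 × tan35.1° / 1.5 ≈ 0.234.

μ_min ≈ 0.234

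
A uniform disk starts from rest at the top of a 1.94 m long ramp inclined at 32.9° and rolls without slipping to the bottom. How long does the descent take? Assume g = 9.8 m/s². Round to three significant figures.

t ≈ 1.05 s

The moment of inertia is (1/2)MR², giving k ≡ I/(MR²) = 0.5.
Translational: Mg sinθ − f = Ma. Rotational about the CM: fR = Iα = kMRa, so f = kMa.
Hence a = g sinθ/(1+k) = 9.8×sin32.9°/1.5 = 3.549 m/s².
Starting from rest, L = ½at², so t = √(2L/a) = √(2×1.94/3.549) ≈ 1.05 s.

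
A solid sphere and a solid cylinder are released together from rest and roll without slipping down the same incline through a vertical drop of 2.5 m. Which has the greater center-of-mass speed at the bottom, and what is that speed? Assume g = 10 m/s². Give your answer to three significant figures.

the solid sphere, at v ≈ 5.98 m/s

For rolling without slipping, Mgh = ½(1+k)Mv² where k = I/(MR²), so v = √(2gh/(1+k)).
Solid sphere: k = 0.4, giving v = √(2×10×2.5/1.4) = 5.976 m/s.
Solid cylinder: k = 0.5, giving v = √(2×10×2.5/1.5) = 5.774 m/s.
The smaller k wins: the solid sphere, at ≈ 5.98 m/s.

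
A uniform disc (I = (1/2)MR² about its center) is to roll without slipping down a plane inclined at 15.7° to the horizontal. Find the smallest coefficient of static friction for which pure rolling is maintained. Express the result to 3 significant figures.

For this body I = (1/2)MR², i.e. k = I/(MR²) = 0.5.
Translational: Mg sinθ − f = Ma. Rotational about the CM: fR = Iα = kMRa, so f = kMa.
These give a = g sinθ/(1+k) and the required friction f = kMg sinθ/(1+k).
The normal force is N = Mg cosθ, so μ_min = f/N = k tanθ/(1+k).
μ_min = 0.5 × tan15.7° / 1.5 ≈ 0.0937.

μ_min ≈ 0.0937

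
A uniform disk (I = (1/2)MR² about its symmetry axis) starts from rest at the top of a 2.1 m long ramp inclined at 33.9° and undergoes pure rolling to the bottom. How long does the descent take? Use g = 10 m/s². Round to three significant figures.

For this body I = (1/2)MR², i.e. k = I/(MR²) = 0.5.
Newton's second law down the slope: Mg sinθ − f = Ma. The torque equation fR = Iα (with α = a/R) gives f = kMa.
Hence a = g sinθ/(1+k) = 10×sin33.9°/1.5 = 3.718 m/s².
Starting from rest, L = ½at², so t = √(2L/a) = √(2×2.1/3.718) ≈ 1.06 s.

t ≈ 1.06 s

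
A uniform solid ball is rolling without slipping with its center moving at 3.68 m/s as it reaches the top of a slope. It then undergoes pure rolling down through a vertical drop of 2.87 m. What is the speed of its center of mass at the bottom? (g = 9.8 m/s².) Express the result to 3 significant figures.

v ≈ 7.33 m/s

Here I = (2/5)MR², so the shape factor k = I/(MR²) = 0.4.
Rolling without slipping gives ω = v/R, so the total kinetic energy is ½Mv² + ½Iω² = ½(1+k)Mv² = (7/10)Mv².
Energy conservation: (7/10)Mv₀² + Mgh = (7/10)Mv², so v² = v₀² + 2gh/(1+k).
v = √(3.68² + 2×9.8×2.87/1.4) = √53.72 ≈ 7.33 m/s.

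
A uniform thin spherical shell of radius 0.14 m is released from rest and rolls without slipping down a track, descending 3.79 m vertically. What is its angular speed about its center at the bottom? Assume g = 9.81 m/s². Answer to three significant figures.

ω ≈ 47.7 rad/s

For this body I = (2/3)MR², i.e. k = I/(MR²) = 2/3.
The rolling condition ω = v/R makes the rotational term ½I(v/R)² = ½kMv², so KE_total = ½(1+k)Mv² = (5/6)Mv².
Energy conservation Mgh = ½(1+k)Mv² gives v = √(2gh/(1+k)) = √(2 × 9.81 × 3.79 / 1.667) = 6.68 m/s.
Then ω = v/R = 6.68 / 0.14 ≈ 47.7 rad/s.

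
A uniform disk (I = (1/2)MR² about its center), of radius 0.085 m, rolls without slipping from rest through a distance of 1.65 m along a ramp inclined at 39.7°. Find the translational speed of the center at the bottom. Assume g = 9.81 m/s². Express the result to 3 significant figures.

v ≈ 3.71 m/s

With I = (1/2)MR², the ratio k = I/(MR²) is 0.5.
The rolling condition ω = v/R makes the rotational term ½I(v/R)² = ½kMv², so KE_total = ½(1+k)Mv² = (3/4)Mv².
The vertical drop is h = L sinθ = 1.65 × sin39.7° = 1.054 m.
Energy conservation: Mgh = (3/4)Mv², so v = √(2gh/(1+k)) = √(2 × 9.81 × 1.054 / 1.5) ≈ 3.71 m/s.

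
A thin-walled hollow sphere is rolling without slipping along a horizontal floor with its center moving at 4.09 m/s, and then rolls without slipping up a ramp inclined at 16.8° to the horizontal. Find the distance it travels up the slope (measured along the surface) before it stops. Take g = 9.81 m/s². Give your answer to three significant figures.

d ≈ 4.92 m

With I = (2/3)MR², the ratio k = I/(MR²) is 2/3.
Since it rolls without slipping, ω = v/R and KE = ½Mv² + ½Iω² = ½(1+k)Mv² = (5/6)Mv².
Setting this equal to Mgh gives the vertical rise h = (1+k)v₀²/(2g) = 1.667×4.09²/(2×9.81) = 1.421 m.
Along the incline, d = h/sinθ = 1.421/sin16.8° ≈ 4.92 m.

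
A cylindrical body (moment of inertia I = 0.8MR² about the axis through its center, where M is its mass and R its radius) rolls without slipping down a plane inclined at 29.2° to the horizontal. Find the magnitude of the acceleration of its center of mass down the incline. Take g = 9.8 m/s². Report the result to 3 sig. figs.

With I = 0.8MR², the ratio k = I/(MR²) is 0.8.
Newton's second law down the slope: Mg sinθ − f = Ma. The torque equation fR = Iα (with α = a/R) gives f = kMa.
Eliminating f: Mg sinθ = (1+k)Ma, so a = g sinθ/(1+k) = 9.8 × sin29.2° / 1.8 ≈ 2.66 m/s².

a ≈ 2.66 m/s²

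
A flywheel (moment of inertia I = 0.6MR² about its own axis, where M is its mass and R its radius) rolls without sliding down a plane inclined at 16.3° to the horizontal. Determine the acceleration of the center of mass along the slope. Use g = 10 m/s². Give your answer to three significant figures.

Here I = 0.6MR², so the shape factor k = I/(MR²) = 0.6.
Newton's second law down the slope: Mg sinθ − f = Ma. The torque equation fR = Iα (with α = a/R) gives f = kMa.
Eliminating f: Mg sinθ = (1+k)Ma, so a = g sinθ/(1+k) = 10 × sin16.3° / 1.6 ≈ 1.75 m/s².

a ≈ 1.75 m/s²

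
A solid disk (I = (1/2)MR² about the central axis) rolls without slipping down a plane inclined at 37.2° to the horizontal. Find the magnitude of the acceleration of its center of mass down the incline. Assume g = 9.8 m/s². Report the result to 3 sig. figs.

a ≈ 3.95 m/s²

The moment of inertia is (1/2)MR², giving k ≡ I/(MR²) = 0.5.
Translational: Mg sinθ − f = Ma. Rotational about the CM: fR = Iα = kMRa, so f = kMa.
Eliminating f: Mg sinθ = (1+k)Ma, so a = g sinθ/(1+k) = 9.8 × sin37.2° / 1.5 ≈ 3.95 m/s².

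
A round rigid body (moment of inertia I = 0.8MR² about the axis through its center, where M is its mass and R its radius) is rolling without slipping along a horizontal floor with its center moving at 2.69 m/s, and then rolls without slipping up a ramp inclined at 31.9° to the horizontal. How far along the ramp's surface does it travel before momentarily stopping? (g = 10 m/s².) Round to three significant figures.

d ≈ 1.23 m

With I = 0.8MR², the ratio k = I/(MR²) is 0.8.
Rolling without slipping gives ω = v/R, so the total kinetic energy is ½Mv² + ½Iω² = ½(1+k)Mv² = (9/10)Mv².
Setting this equal to Mgh gives the vertical rise h = (1+k)v₀²/(2g) = 1.8×2.69²/(2×10) = 0.6512 m.
The distance along the slope is d = h/sinθ = 0.6512/sin31.9° ≈ 1.23 m.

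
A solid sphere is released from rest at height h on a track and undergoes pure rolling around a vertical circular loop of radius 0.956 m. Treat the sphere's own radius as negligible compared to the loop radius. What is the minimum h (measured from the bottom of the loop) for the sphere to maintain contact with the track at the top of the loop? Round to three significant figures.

With I = (2/5)MR², the ratio k = I/(MR²) is 0.4.
At the top of the loop, the minimum-contact condition is Mg = Mv_top²/r, so v_top² = gr.
With ω = v/R, the kinetic energy at speed v is ½(1+k)Mv² = (7/10)Mv².
Energy conservation from release (height h) to the top (height 2r): Mgh = Mg(2r) + (7/10)M·gr.
Thus h_min = 2r + (1+k)r/2 = r(2 + 1.4/2) = 0.956 × 2.7 ≈ 2.58 m.

h_min ≈ 2.58 m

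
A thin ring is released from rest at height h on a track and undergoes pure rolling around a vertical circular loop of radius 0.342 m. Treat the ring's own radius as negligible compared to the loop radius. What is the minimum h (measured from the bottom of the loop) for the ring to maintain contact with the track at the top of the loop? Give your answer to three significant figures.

Here I = MR², so the shape factor k = I/(MR²) = 1.
At the top of the loop, the minimum-contact condition is Mg = Mv_top²/r, so v_top² = gr.
With ω = v/R, the kinetic energy at speed v is ½(1+k)Mv² = Mv².
Energy conservation from release (height h) to the top (height 2r): Mgh = Mg(2r) + M·gr.
Thus h_min = 2r + (1+k)r/2 = r(2 + 2/2) = 0.342 × 3 ≈ 1.03 m.

h_min ≈ 1.03 m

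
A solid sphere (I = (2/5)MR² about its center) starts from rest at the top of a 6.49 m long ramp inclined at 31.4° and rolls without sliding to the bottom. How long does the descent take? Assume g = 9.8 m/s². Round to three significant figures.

With I = (2/5)MR², the ratio k = I/(MR²) is 0.4.
Translational: Mg sinθ − f = Ma. Rotational about the CM: fR = Iα = kMRa, so f = kMa.
Hence a = g sinθ/(1+k) = 9.8×sin31.4°/1.4 = 3.647 m/s².
Starting from rest, L = ½at², so t = √(2L/a) = √(2×6.49/3.647) ≈ 1.89 s.

t ≈ 1.89 s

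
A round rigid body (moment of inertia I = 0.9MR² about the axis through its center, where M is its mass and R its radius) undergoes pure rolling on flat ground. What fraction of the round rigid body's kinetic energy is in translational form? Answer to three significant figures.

With I = 0.9MR², the ratio k = I/(MR²) is 0.9.
With ω = v/R, KE_trans = ½Mv² and KE_rot = ½Iω² = ½kMv², so KE_total = ½(1+k)Mv².
The translational fraction is therefore 1/(1+k) = 1/1.9 ≈ 0.526.

fraction ≈ 0.526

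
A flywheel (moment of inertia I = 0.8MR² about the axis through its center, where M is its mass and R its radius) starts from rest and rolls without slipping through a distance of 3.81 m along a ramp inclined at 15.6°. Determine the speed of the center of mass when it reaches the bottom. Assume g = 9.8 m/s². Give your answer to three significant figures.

v ≈ 3.34 m/s

The moment of inertia is 0.8MR², giving k ≡ I/(MR²) = 0.8.
The rolling condition ω = v/R makes the rotational term ½I(v/R)² = ½kMv², so KE_total = ½(1+k)Mv² = (9/10)Mv².
The vertical drop is h = L sinθ = 3.81 × sin15.6° = 1.025 m.
Energy conservation: Mgh = (9/10)Mv², so v = √(2gh/(1+k)) = √(2 × 9.8 × 1.025 / 1.8) ≈ 3.34 m/s.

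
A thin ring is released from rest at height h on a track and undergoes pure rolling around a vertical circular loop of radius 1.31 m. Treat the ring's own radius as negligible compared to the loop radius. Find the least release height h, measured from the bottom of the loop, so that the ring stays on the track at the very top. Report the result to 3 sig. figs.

The moment of inertia is MR², giving k ≡ I/(MR²) = 1.
At the top, contact is just lost when gravity alone supplies the centripetal force: Mg = Mv_top²/r, i.e. v_top² = gr.
With ω = v/R, the kinetic energy at speed v is ½(1+k)Mv² = Mv².
Energy conservation from release (height h) to the top (height 2r): Mgh = Mg(2r) + M·gr.
Thus h_min = 2r + (1+k)r/2 = r(2 + 2/2) = 1.31 × 3 ≈ 3.93 m.

h_min ≈ 3.93 m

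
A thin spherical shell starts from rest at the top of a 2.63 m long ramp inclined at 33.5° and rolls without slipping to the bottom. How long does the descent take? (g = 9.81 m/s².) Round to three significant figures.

Here I = (2/3)MR², so the shape factor k = I/(MR²) = 2/3.
Along the incline Mg sinθ − f = Ma, and torque about the center fR = Iα = kMR²(a/R) gives f = kMa.
Hence a = g sinθ/(1+k) = 9.81×sin33.5°/1.667 = 3.249 m/s².
With constant a from rest, t = √(2L/a) = √(2·2.63/3.249) ≈ 1.27 s.

t ≈ 1.27 s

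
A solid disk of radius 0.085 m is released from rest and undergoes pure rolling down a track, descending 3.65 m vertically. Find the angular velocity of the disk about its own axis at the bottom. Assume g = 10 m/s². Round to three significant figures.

ω ≈ 82.1 rad/s

The moment of inertia is (1/2)MR², giving k ≡ I/(MR²) = 0.5.
Rolling without slipping gives ω = v/R, so the total kinetic energy is ½Mv² + ½Iω² = ½(1+k)Mv² = (3/4)Mv².
Energy conservation Mgh = ½(1+k)Mv² gives v = √(2gh/(1+k)) = √(2 × 10 × 3.65 / 1.5) = 6.976 m/s.
The angular speed follows from ω = v/R = 6.976/0.085 ≈ 82.1 rad/s.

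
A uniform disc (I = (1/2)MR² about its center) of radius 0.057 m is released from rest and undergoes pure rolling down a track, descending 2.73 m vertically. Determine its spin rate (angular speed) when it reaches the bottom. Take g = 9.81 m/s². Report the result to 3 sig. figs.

The moment of inertia is (1/2)MR², giving k ≡ I/(MR²) = 0.5.
Since it rolls without slipping, ω = v/R and KE = ½Mv² + ½Iω² = ½(1+k)Mv² = (3/4)Mv².
Energy conservation Mgh = ½(1+k)Mv² gives v = √(2gh/(1+k)) = √(2 × 9.81 × 2.73 / 1.5) = 5.976 m/s.
The angular speed follows from ω = v/R = 5.976/0.057 ≈ 105 rad/s.

ω ≈ 105 rad/s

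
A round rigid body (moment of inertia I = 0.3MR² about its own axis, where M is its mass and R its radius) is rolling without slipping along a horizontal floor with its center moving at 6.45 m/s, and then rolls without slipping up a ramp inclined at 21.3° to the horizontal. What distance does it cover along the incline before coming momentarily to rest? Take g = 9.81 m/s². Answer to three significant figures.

For this body I = 0.3MR², i.e. k = I/(MR²) = 0.3.
The rolling condition ω = v/R makes the rotational term ½I(v/R)² = ½kMv², so KE_total = ½(1+k)Mv² = (13/20)Mv².
Setting this equal to Mgh gives the vertical rise h = (1+k)v₀²/(2g) = 1.3×6.45²/(2×9.81) = 2.757 m.
Along the incline, d = h/sinθ = 2.757/sin21.3° ≈ 7.59 m.

d ≈ 7.59 m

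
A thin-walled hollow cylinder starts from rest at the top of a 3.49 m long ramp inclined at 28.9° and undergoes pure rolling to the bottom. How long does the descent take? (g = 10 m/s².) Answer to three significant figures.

Here I = MR², so the shape factor k = I/(MR²) = 1.
Translational: Mg sinθ − f = Ma. Rotational about the CM: fR = Iα = kMRa, so f = kMa.
Hence a = g sinθ/(1+k) = 10×sin28.9°/2 = 2.416 m/s².
With constant a from rest, t = √(2L/a) = √(2·3.49/2.416) ≈ 1.70 s.

t ≈ 1.70 s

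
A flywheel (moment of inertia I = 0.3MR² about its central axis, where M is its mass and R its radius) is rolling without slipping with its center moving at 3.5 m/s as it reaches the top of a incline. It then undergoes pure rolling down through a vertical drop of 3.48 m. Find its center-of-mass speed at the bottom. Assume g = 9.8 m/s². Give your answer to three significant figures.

v ≈ 8.04 m/s

Here I = 0.3MR², so the shape factor k = I/(MR²) = 0.3.
Rolling without slipping gives ω = v/R, so the total kinetic energy is ½Mv² + ½Iω² = ½(1+k)Mv² = (13/20)Mv².
Energy conservation: (13/20)Mv₀² + Mgh = (13/20)Mv², so v² = v₀² + 2gh/(1+k).
v = √(3.5² + 2×9.8×3.48/1.3) = √64.72 ≈ 8.04 m/s.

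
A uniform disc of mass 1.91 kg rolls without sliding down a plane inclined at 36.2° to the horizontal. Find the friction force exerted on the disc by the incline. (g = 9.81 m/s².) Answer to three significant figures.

The moment of inertia is (1/2)MR², giving k ≡ I/(MR²) = 0.5.
Newton's second law down the slope: Mg sinθ − f = Ma. The torque equation fR = Iα (with α = a/R) gives f = kMa.
Combining, a = g sinθ/(1+k) and f = kMa = kMg sinθ/(1+k).
f = 0.5 × 1.91 × 9.81 × sin36.2° / 1.5 ≈ 3.69 N.

f ≈ 3.69 N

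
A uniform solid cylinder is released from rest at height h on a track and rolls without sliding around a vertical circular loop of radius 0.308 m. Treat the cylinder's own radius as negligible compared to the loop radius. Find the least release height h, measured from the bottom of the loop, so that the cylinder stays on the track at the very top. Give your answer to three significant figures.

h_min ≈ 0.847 m

For this body I = (1/2)MR², i.e. k = I/(MR²) = 0.5.
At the top, contact is just lost when gravity alone supplies the centripetal force: Mg = Mv_top²/r, i.e. v_top² = gr.
With ω = v/R, the kinetic energy at speed v is ½(1+k)Mv² = (3/4)Mv².
Energy conservation from release (height h) to the top (height 2r): Mgh = Mg(2r) + (3/4)M·gr.
Thus h_min = 2r + (1+k)r/2 = r(2 + 1.5/2) = 0.308 × 2.75 ≈ 0.847 m.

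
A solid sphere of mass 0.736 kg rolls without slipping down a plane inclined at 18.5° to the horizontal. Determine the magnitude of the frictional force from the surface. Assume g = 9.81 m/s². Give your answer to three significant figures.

f ≈ 0.655 N

With I = (2/5)MR², the ratio k = I/(MR²) is 0.4.
Newton's second law down the slope: Mg sinθ − f = Ma. The torque equation fR = Iα (with α = a/R) gives f = kMa.
Combining, a = g sinθ/(1+k) and f = kMa = kMg sinθ/(1+k).
f = 0.4 × 0.736 × 9.81 × sin18.5° / 1.4 ≈ 0.655 N.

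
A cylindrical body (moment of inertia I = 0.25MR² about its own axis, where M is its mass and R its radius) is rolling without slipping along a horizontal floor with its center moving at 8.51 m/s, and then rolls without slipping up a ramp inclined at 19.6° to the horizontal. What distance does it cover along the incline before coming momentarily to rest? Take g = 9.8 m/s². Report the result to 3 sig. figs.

For this body I = 0.25MR², i.e. k = I/(MR²) = 0.25.
Since it rolls without slipping, ω = v/R and KE = ½Mv² + ½Iω² = ½(1+k)Mv² = (5/8)Mv².
Setting this equal to Mgh gives the vertical rise h = (1+k)v₀²/(2g) = 1.25×8.51²/(2×9.8) = 4.619 m.
Along the incline, d = h/sinθ = 4.619/sin19.6° ≈ 13.8 m.

d ≈ 13.8 m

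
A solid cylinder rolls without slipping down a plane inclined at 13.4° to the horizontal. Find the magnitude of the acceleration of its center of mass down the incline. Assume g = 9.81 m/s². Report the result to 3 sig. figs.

a ≈ 1.52 m/s²

The moment of inertia is (1/2)MR², giving k ≡ I/(MR²) = 0.5.
Along the incline Mg sinθ − f = Ma, and torque about the center fR = Iα = kMR²(a/R) gives f = kMa.
Eliminating f: Mg sinθ = (1+k)Ma, so a = g sinθ/(1+k) = 9.81 × sin13.4° / 1.5 ≈ 1.52 m/s².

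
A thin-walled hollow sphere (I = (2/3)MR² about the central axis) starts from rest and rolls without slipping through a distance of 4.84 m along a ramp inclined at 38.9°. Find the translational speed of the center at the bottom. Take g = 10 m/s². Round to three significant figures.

v ≈ 6.04 m/s

Here I = (2/3)MR², so the shape factor k = I/(MR²) = 2/3.
The rolling condition ω = v/R makes the rotational term ½I(v/R)² = ½kMv², so KE_total = ½(1+k)Mv² = (5/6)Mv².
The vertical drop is h = L sinθ = 4.84 × sin38.9° = 3.039 m.
Energy conservation: Mgh = (5/6)Mv², so v = √(2gh/(1+k)) = √(2 × 10 × 3.039 / 1.667) ≈ 6.04 m/s.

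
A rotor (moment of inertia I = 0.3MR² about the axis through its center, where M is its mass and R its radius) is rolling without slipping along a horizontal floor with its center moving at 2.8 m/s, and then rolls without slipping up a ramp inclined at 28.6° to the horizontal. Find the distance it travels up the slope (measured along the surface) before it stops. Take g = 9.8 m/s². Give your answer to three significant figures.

The moment of inertia is 0.3MR², giving k ≡ I/(MR²) = 0.3.
Since it rolls without slipping, ω = v/R and KE = ½Mv² + ½Iω² = ½(1+k)Mv² = (13/20)Mv².
Setting this equal to Mgh gives the vertical rise h = (1+k)v₀²/(2g) = 1.3×2.8²/(2×9.8) = 0.52 m.
Along the incline, d = h/sinθ = 0.52/sin28.6° ≈ 1.09 m.

d ≈ 1.09 m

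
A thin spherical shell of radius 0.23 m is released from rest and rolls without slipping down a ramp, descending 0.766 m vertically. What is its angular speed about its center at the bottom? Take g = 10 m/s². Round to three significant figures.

ω ≈ 13.2 rad/s

Here I = (2/3)MR², so the shape factor k = I/(MR²) = 2/3.
Rolling without slipping gives ω = v/R, so the total kinetic energy is ½Mv² + ½Iω² = ½(1+k)Mv² = (5/6)Mv².
Energy conservation Mgh = ½(1+k)Mv² gives v = √(2gh/(1+k)) = √(2 × 10 × 0.766 / 1.667) = 3.032 m/s.
The angular speed follows from ω = v/R = 3.032/0.23 ≈ 13.2 rad/s.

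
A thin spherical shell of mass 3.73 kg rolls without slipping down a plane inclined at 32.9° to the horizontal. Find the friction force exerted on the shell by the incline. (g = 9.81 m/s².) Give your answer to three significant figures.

f ≈ 7.95 N

The moment of inertia is (2/3)MR², giving k ≡ I/(MR²) = 2/3.
Along the incline Mg sinθ − f = Ma, and torque about the center fR = Iα = kMR²(a/R) gives f = kMa.
Combining, a = g sinθ/(1+k) and f = kMa = kMg sinθ/(1+k).
f = (2/3) × 3.73 × 9.81 × sin32.9° / 1.667 ≈ 7.95 N.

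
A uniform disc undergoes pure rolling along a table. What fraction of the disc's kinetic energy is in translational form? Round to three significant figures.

fraction ≈ 0.667

For this body I = (1/2)MR², i.e. k = I/(MR²) = 0.5.
Since ω = v/R, the translational part is ½Mv² and the rotational part is ½I(v/R)² = ½kMv²; the total is ½(1+k)Mv².
The translational fraction is therefore 1/(1+k) = 1/1.5 ≈ 0.667.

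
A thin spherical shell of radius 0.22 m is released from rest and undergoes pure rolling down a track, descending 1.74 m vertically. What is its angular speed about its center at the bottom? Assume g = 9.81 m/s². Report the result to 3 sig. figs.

For this body I = (2/3)MR², i.e. k = I/(MR²) = 2/3.
Pure rolling means v = ωR; then KE = ½Mv² + ½I(v/R)² = ½(1+k)Mv² = (5/6)Mv².
Energy conservation Mgh = ½(1+k)Mv² gives v = √(2gh/(1+k)) = √(2 × 9.81 × 1.74 / 1.667) = 4.526 m/s.
The angular speed follows from ω = v/R = 4.526/0.22 ≈ 20.6 rad/s.

ω ≈ 20.6 rad/s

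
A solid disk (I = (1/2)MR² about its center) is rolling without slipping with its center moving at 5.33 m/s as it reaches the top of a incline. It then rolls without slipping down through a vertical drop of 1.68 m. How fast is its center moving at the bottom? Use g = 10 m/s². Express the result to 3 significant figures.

v ≈ 7.13 m/s

The moment of inertia is (1/2)MR², giving k ≡ I/(MR²) = 0.5.
The rolling condition ω = v/R makes the rotational term ½I(v/R)² = ½kMv², so KE_total = ½(1+k)Mv² = (3/4)Mv².
Conserving energy between top and bottom: (3/4)Mv² = (3/4)Mv₀² + Mgh, hence v² = v₀² + 2gh/(1+k).
v = √(5.33² + 2×10×1.68/1.5) = √50.81 ≈ 7.13 m/s.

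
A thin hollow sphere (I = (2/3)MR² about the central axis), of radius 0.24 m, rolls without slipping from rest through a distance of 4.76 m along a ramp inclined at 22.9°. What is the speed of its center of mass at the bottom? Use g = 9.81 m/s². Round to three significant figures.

v ≈ 4.67 m/s

With I = (2/3)MR², the ratio k = I/(MR²) is 2/3.
The rolling condition ω = v/R makes the rotational term ½I(v/R)² = ½kMv², so KE_total = ½(1+k)Mv² = (5/6)Mv².
The vertical drop is h = L sinθ = 4.76 × sin22.9° = 1.852 m.
Energy conservation: Mgh = (5/6)Mv², so v = √(2gh/(1+k)) = √(2 × 9.81 × 1.852 / 1.667) ≈ 4.67 m/s.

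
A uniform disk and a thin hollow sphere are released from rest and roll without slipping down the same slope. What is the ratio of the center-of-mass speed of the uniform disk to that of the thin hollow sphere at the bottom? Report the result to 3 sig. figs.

v_ratio ≈ 1.05

Each satisfies Mgh = ½(1+k)Mv² with k = I/(MR²), so v ∝ 1/√(1+k).
For the uniform disk k = 0.5; for the thin hollow sphere k = 2/3.
v₁/v₂ = √((1+k₂)/(1+k₁)) = √(1.667/1.5) ≈ 1.05.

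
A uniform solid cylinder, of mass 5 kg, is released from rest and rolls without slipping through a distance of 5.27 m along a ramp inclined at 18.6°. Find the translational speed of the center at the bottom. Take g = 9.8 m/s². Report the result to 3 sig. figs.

v ≈ 4.69 m/s

Here I = (1/2)MR², so the shape factor k = I/(MR²) = 0.5.
The rolling condition ω = v/R makes the rotational term ½I(v/R)² = ½kMv², so KE_total = ½(1+k)Mv² = (3/4)Mv².
The vertical drop is h = L sinθ = 5.27 × sin18.6° = 1.681 m.
Energy conservation: Mgh = (3/4)Mv², so v = √(2gh/(1+k)) = √(2 × 9.8 × 1.681 / 1.5) ≈ 4.69 m/s.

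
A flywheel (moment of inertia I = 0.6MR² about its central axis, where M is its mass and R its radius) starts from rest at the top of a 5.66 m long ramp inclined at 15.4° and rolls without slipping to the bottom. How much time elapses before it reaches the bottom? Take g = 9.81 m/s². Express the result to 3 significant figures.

With I = 0.6MR², the ratio k = I/(MR²) is 0.6.
Translational: Mg sinθ − f = Ma. Rotational about the CM: fR = Iα = kMRa, so f = kMa.
Hence a = g sinθ/(1+k) = 9.81×sin15.4°/1.6 = 1.628 m/s².
Starting from rest, L = ½at², so t = √(2L/a) = √(2×5.66/1.628) ≈ 2.64 s.

t ≈ 2.64 s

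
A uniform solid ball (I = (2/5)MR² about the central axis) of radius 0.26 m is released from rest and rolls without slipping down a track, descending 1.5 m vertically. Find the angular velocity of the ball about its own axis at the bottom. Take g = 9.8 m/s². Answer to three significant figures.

ω ≈ 17.6 rad/s

The moment of inertia is (2/5)MR², giving k ≡ I/(MR²) = 0.4.
Pure rolling means v = ωR; then KE = ½Mv² + ½I(v/R)² = ½(1+k)Mv² = (7/10)Mv².
Energy conservation Mgh = ½(1+k)Mv² gives v = √(2gh/(1+k)) = √(2 × 9.8 × 1.5 / 1.4) = 4.583 m/s.
Then ω = v/R = 4.583 / 0.26 ≈ 17.6 rad/s.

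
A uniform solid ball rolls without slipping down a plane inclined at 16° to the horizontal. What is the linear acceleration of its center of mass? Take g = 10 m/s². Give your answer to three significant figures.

a ≈ 1.97 m/s²

The moment of inertia is (2/5)MR², giving k ≡ I/(MR²) = 0.4.
Along the incline Mg sinθ − f = Ma, and torque about the center fR = Iα = kMR²(a/R) gives f = kMa.
Eliminating f: Mg sinθ = (1+k)Ma, so a = g sinθ/(1+k) = 10 × sin16° / 1.4 ≈ 1.97 m/s².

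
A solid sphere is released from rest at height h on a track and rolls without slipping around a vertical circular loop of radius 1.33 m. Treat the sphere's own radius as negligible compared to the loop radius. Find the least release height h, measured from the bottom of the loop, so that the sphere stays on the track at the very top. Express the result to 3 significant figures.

h_min ≈ 3.59 m

For this body I = (2/5)MR², i.e. k = I/(MR²) = 0.4.
At the top, contact is just lost when gravity alone supplies the centripetal force: Mg = Mv_top²/r, i.e. v_top² = gr.
With ω = v/R, the kinetic energy at speed v is ½(1+k)Mv² = (7/10)Mv².
Energy conservation from release (height h) to the top (height 2r): Mgh = Mg(2r) + (7/10)M·gr.
Thus h_min = 2r + (1+k)r/2 = r(2 + 1.4/2) = 1.33 × 2.7 ≈ 3.59 m.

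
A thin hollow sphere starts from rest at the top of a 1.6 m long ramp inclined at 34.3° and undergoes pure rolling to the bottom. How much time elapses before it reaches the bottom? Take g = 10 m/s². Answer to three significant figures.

The moment of inertia is (2/3)MR², giving k ≡ I/(MR²) = 2/3.
Newton's second law down the slope: Mg sinθ − f = Ma. The torque equation fR = Iα (with α = a/R) gives f = kMa.
Hence a = g sinθ/(1+k) = 10×sin34.3°/1.667 = 3.381 m/s².
With constant a from rest, t = √(2L/a) = √(2·1.6/3.381) ≈ 0.973 s.

t ≈ 0.973 s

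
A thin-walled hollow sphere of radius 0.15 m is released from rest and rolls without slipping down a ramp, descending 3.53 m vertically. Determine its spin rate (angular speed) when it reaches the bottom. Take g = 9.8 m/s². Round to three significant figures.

For this body I = (2/3)MR², i.e. k = I/(MR²) = 2/3.
Since it rolls without slipping, ω = v/R and KE = ½Mv² + ½Iω² = ½(1+k)Mv² = (5/6)Mv².
Energy conservation Mgh = ½(1+k)Mv² gives v = √(2gh/(1+k)) = √(2 × 9.8 × 3.53 / 1.667) = 6.443 m/s.
The angular speed follows from ω = v/R = 6.443/0.15 ≈ 43.0 rad/s.

ω ≈ 43.0 rad/s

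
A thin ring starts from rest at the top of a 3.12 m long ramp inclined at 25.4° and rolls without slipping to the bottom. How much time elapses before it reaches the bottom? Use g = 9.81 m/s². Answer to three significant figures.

t ≈ 1.72 s

The moment of inertia is MR², giving k ≡ I/(MR²) = 1.
Along the incline Mg sinθ − f = Ma, and torque about the center fR = Iα = kMR²(a/R) gives f = kMa.
Hence a = g sinθ/(1+k) = 9.81×sin25.4°/2 = 2.104 m/s².
Starting from rest, L = ½at², so t = √(2L/a) = √(2×3.12/2.104) ≈ 1.72 s.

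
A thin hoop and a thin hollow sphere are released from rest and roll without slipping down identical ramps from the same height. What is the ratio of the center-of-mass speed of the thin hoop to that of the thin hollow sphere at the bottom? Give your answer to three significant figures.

Each satisfies Mgh = ½(1+k)Mv² with k = I/(MR²), so v ∝ 1/√(1+k).
For the thin hoop k = 1; for the thin hollow sphere k = 2/3.
v₁/v₂ = √((1+k₂)/(1+k₁)) = √(1.667/2) ≈ 0.913.

v_ratio ≈ 0.913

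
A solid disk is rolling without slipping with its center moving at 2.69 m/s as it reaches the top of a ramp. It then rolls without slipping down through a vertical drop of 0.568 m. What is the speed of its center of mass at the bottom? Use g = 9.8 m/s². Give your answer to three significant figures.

Here I = (1/2)MR², so the shape factor k = I/(MR²) = 0.5.
The rolling condition ω = v/R makes the rotational term ½I(v/R)² = ½kMv², so KE_total = ½(1+k)Mv² = (3/4)Mv².
Conserving energy between top and bottom: (3/4)Mv² = (3/4)Mv₀² + Mgh, hence v² = v₀² + 2gh/(1+k).
v = √(2.69² + 2×9.8×0.568/1.5) = √14.66 ≈ 3.83 m/s.

v ≈ 3.83 m/s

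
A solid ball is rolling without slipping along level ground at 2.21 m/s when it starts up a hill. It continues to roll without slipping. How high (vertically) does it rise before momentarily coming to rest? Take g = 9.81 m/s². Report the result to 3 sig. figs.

With I = (2/5)MR², the ratio k = I/(MR²) is 0.4.
Rolling without slipping gives ω = v/R, so the total kinetic energy is ½Mv² + ½Iω² = ½(1+k)Mv² = (7/10)Mv².
At the top the kinetic energy is zero, so (7/10)Mv₀² = Mgh.
Thus h = (1+k)v₀²/(2g) = 1.4 × 2.21² / (2 × 9.81) ≈ 0.349 m.

h ≈ 0.349 m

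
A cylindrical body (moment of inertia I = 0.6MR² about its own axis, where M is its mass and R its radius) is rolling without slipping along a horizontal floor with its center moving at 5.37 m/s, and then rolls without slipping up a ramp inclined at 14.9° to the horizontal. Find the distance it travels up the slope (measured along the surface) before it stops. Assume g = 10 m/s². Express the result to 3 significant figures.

d ≈ 8.97 m

For this body I = 0.6MR², i.e. k = I/(MR²) = 0.6.
Pure rolling means v = ωR; then KE = ½Mv² + ½I(v/R)² = ½(1+k)Mv² = (4/5)Mv².
Setting this equal to Mgh gives the vertical rise h = (1+k)v₀²/(2g) = 1.6×5.37²/(2×10) = 2.307 m.
Along the incline, d = h/sinθ = 2.307/sin14.9° ≈ 8.97 m.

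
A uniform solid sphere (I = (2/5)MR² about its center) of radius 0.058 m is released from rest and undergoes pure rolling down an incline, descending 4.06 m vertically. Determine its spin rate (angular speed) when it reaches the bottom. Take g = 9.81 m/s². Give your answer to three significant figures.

For this body I = (2/5)MR², i.e. k = I/(MR²) = 0.4.
The rolling condition ω = v/R makes the rotational term ½I(v/R)² = ½kMv², so KE_total = ½(1+k)Mv² = (7/10)Mv².
Energy conservation Mgh = ½(1+k)Mv² gives v = √(2gh/(1+k)) = √(2 × 9.81 × 4.06 / 1.4) = 7.543 m/s.
Then ω = v/R = 7.543 / 0.058 ≈ 130 rad/s.

ω ≈ 130 rad/s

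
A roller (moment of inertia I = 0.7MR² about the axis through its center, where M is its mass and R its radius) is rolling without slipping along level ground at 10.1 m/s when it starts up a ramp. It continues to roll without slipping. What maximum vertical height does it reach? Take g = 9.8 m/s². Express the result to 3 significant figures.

With I = 0.7MR², the ratio k = I/(MR²) is 0.7.
The rolling condition ω = v/R makes the rotational term ½I(v/R)² = ½kMv², so KE_total = ½(1+k)Mv² = (17/20)Mv².
At the top the kinetic energy is zero, so (17/20)Mv₀² = Mgh.
Thus h = (1+k)v₀²/(2g) = 1.7 × 10.1² / (2 × 9.8) ≈ 8.85 m.

h ≈ 8.85 m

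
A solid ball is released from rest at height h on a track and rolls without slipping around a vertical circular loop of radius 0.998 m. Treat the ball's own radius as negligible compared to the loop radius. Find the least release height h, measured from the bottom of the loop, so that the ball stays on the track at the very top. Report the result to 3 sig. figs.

h_min ≈ 2.69 m

With I = (2/5)MR², the ratio k = I/(MR²) is 0.4.
At the top, contact is just lost when gravity alone supplies the centripetal force: Mg = Mv_top²/r, i.e. v_top² = gr.
With ω = v/R, the kinetic energy at speed v is ½(1+k)Mv² = (7/10)Mv².
Energy conservation from release (height h) to the top (height 2r): Mgh = Mg(2r) + (7/10)M·gr.
Thus h_min = 2r + (1+k)r/2 = r(2 + 1.4/2) = 0.998 × 2.7 ≈ 2.69 m.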